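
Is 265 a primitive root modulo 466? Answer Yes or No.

No

φ(466) = φ(2)·φ(233) = 1·232 = 232 = 2^3 · 29.
An element g generates (Z/466Z)^× iff g^(232/q) ≢ 1 (mod 466) for each prime q ∈ {2, 29}.
265^116 ≡ 1 (mod 466)  [q = 2: ≡ 1 ✗]
265^8 ≡ 417 (mod 466)  [q = 29: ≢ 1 ✓]
265^116 ≡ 1 shows ord(265) | 116, strictly less than φ(466); not a primitive root.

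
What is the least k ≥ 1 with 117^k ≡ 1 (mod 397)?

132

By Lagrange's theorem, ord_397(117) divides φ(397) = 397 − 1 = 396 = 2^2 · 3^2 · 11.
Divisors of 396: 1, 2, 3, 4, 6, 9, 11, 12, 18, 22, 33, 36, 44, 66, 99, 132, 198, 396.
Test each divisor d:
117^1 ≡ 117 (mod 397)
117^2 ≡ 191 (mod 397)
117^3 ≡ 115 (mod 397)
117^4 ≡ 354 (mod 397)
117^6 ≡ 124 (mod 397)
117^9 ≡ 365 (mod 397)
117^11 ≡ 240 (mod 397)
117^12 ≡ 290 (mod 397)
117^18 ≡ 230 (mod 397)
117^22 ≡ 35 (mod 397)
117^33 ≡ 63 (mod 397)
117^36 ≡ 99 (mod 397)
117^44 ≡ 34 (mod 397)
117^66 ≡ 396 (mod 397)
117^99 ≡ 334 (mod 397)
117^132 ≡ 1 (mod 397) ✓
So ord_397(117) = 132.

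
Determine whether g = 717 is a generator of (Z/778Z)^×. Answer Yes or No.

Yes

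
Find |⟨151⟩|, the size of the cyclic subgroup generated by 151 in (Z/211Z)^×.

The order of 151 must divide φ(211) = 211 − 1 = 210 = 2 · 3 · 5 · 7.
Divisors of 210: 1, 2, 3, 5, 6, 7, 10, 14, 15, 21, 30, 35, 42, 70, 105, 210.
Test each divisor d:
151^1 ≡ 151
151^2 ≡ 13
151^3 ≡ 64
151^5 ≡ 199
151^6 ≡ 87
151^7 ≡ 55
151^10 ≡ 144
151^14 ≡ 71
151^15 ≡ 171
151^21 ≡ 107
151^30 ≡ 123
151^35 ≡ 1
So ord_211(151) = 35.

35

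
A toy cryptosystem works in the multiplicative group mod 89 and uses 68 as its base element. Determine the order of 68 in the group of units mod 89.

44

ord(68) | φ(89) = 89 − 1 = 88 = 2^3 · 11.
Divisors of 88: 1, 2, 4, 8, 11, 22, 44, 88.
Evaluate successive powers at the divisors of 88:
68^1 ≡ 68
68^2 ≡ 85
68^4 ≡ 16
68^8 ≡ 78
68^11 ≡ 55
68^22 ≡ 88
68^44 ≡ 1
The smallest such exponent is 44, so the order of 68 is 44.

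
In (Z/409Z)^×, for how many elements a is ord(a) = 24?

φ(409) = 409 − 1 = 408 = 2^3 · 3 · 17.
(Z/409Z)^× is cyclic (|G| = 408); a cyclic group of order m has exactly φ(d) elements of each order d | m, and none otherwise.
24 = 2^3 · 3 divides 408, and φ(24) = 8.

8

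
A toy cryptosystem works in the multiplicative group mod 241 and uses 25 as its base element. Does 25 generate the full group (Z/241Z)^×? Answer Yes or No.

No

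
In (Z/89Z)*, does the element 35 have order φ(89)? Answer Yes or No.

Yes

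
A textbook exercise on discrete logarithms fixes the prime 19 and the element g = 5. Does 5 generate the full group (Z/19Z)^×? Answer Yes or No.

No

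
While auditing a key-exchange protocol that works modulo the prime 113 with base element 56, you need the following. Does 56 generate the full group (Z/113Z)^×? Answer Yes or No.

φ(113) = 113 − 1 = 112 = 2^4 · 7.
56 is a primitive root mod 113 iff 56^(φ(113)/q) ≢ 1 for every prime q | φ(113), i.e. q ∈ {2, 7}.
56^56 ≡ 1 (mod 113)  [q = 2: ≡ 1 ✗]
56^16 ≡ 28 (mod 113)  [q = 7: ≢ 1 ✓]
56^56 ≡ 1 shows ord(56) | 56, strictly less than φ(113); not a primitive root.

No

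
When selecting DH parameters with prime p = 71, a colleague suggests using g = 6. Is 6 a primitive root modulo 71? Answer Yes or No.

φ(71) = 71 − 1 = 70 = 2 · 5 · 7.
6 is a primitive root mod 71 iff 6^(φ(71)/q) ≢ 1 for every prime q | φ(71), i.e. q ∈ {2, 5, 7}.
6^35 ≡ 1 (mod 71)  [q = 2: ≡ 1 ✗]
6^14 ≡ 5 (mod 71)  [q = 5: ≢ 1 ✓]
6^10 ≡ 20 (mod 71)  [q = 7: ≢ 1 ✓]
The check at q = 2 fails, so 6 generates a proper subgroup.

No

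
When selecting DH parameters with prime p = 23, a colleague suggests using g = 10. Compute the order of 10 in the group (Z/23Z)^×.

The order of 10 must divide φ(23) = 23 − 1 = 22 = 2 · 11.
Divisors of 22: 1, 2, 11, 22.
Check 10^d mod 23 for each divisor in increasing order:
10^1 ≡ 10
10^2 ≡ 8
10^11 ≡ 22
10^22 ≡ 1
Hence ord(10) = 22.

22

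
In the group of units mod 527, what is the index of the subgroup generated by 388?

6

ord(388) | φ(527) = φ(17·31) = (17−1)·(31−1) = 16·30 = 480 = 2^5 · 3 · 5.
Divisors of 480: 1, 2, 3, 4, 5, 6, 8, 10, 12, 15, 16, 20, 24, 30, 32, 40, 48, 60, 80, 96, 120, 160, 240, 480.
Compute 388^d (mod 527) for the divisors d until we hit 1:
388^1 ≡ 388 (mod 527)
388^2 ≡ 349 (mod 527)
388^3 ≡ 500 (mod 527)
388^4 ≡ 64 (mod 527)
388^5 ≡ 63 (mod 527)
388^6 ≡ 202 (mod 527)
388^8 ≡ 407 (mod 527)
388^10 ≡ 280 (mod 527)
388^12 ≡ 225 (mod 527)
388^15 ≡ 249 (mod 527)
388^16 ≡ 171 (mod 527)
388^20 ≡ 404 (mod 527)
388^24 ≡ 33 (mod 527)
388^30 ≡ 342 (mod 527)
388^32 ≡ 256 (mod 527)
388^40 ≡ 373 (mod 527)
388^48 ≡ 35 (mod 527)
388^60 ≡ 497 (mod 527)
388^80 ≡ 1 (mod 527) ✓
So ord_527(388) = 80, hence |⟨388⟩| = 80.
The index is φ(527) / ord(388) = 480 / 80 = 6.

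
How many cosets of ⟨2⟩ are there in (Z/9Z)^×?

1

Since 2 ∈ (Z/9Z)^×, its order divides φ(9) = φ(3^2) = 3·(3−1) = 6 = 2 · 3.
Divisors of 6: 1, 2, 3, 6.
Check 2^d mod 9 for each divisor in increasing order:
2^1 ≡ 2
2^2 ≡ 4
2^3 ≡ 8
2^6 ≡ 1
The order of 2 is 6, so the subgroup it generates has 6 elements.
Index = |(Z/9Z)^×| / |⟨2⟩| = 6 / 6 = 1.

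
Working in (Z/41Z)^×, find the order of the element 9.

4

ord(9) | φ(41) = 41 − 1 = 40 = 2^3 · 5.
Divisors of 40: 1, 2, 4, 5, 8, 10, 20, 40.
Check 9^d mod 41 for each divisor in increasing order:
9^1 ≡ 9 (mod 41)
9^2 ≡ 40 (mod 41)
9^4 ≡ 1 (mod 41) ✓
Therefore the multiplicative order of 9 modulo 41 is 4.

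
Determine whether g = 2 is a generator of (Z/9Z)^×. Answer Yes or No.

Yes

φ(9) = φ(3^2) = 3·(3−1) = 6 = 2 · 3.
An element g generates (Z/9Z)^× iff g^(6/q) ≢ 1 (mod 9) for each prime q ∈ {2, 3}.
2^3 ≡ 8 (mod 9)  [q = 2: ≢ 1 ✓]
2^2 ≡ 4 (mod 9)  [q = 3: ≢ 1 ✓]
All checks pass, so 2 has order 6 and is a primitive root modulo 9.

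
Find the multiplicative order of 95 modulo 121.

The order of 95 must divide φ(121) = φ(11^2) = 11·(11−1) = 110 = 2 · 5 · 11.
Divisors of 110: 1, 2, 5, 10, 11, 22, 55, 110.
Test each divisor d:
95^1 ≡ 95 (mod 121)
95^2 ≡ 71 (mod 121)
95^5 ≡ 98 (mod 121)
95^10 ≡ 45 (mod 121)
95^11 ≡ 40 (mod 121)
95^22 ≡ 27 (mod 121)
95^55 ≡ 120 (mod 121)
95^110 ≡ 1 (mod 121) ✓
Hence ord(95) = 110.

110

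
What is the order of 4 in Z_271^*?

135

ord(4) | φ(271) = 271 − 1 = 270 = 2 · 3^3 · 5.
Divisors of 270: 1, 2, 3, 5, 6, 9, 10, 15, 18, 27, 30, 45, 54, 90, 135, 270.
Evaluate successive powers at the divisors of 270:
4^1 ≡ 4 (mod 271)
4^2 ≡ 16 (mod 271)
4^3 ≡ 64 (mod 271)
4^5 ≡ 211 (mod 271)
4^6 ≡ 31 (mod 271)
4^9 ≡ 87 (mod 271)
4^10 ≡ 77 (mod 271)
4^15 ≡ 258 (mod 271)
4^18 ≡ 252 (mod 271)
4^27 ≡ 244 (mod 271)
4^30 ≡ 169 (mod 271)
4^45 ≡ 242 (mod 271)
4^54 ≡ 187 (mod 271)
4^90 ≡ 28 (mod 271)
4^135 ≡ 1 (mod 271) ✓
The smallest such exponent is 135, so the order of 4 is 135.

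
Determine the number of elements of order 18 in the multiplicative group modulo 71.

0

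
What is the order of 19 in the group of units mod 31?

The order of 19 must divide φ(31) = 31 − 1 = 30 = 2 · 3 · 5.
Divisors of 30: 1, 2, 3, 5, 6, 10, 15, 30.
Compute 19^d (mod 31) for the divisors d until we hit 1:
19^1 ≡ 19 (mod 31)
19^2 ≡ 20 (mod 31)
19^3 ≡ 8 (mod 31)
19^5 ≡ 5 (mod 31)
19^6 ≡ 2 (mod 31)
19^10 ≡ 25 (mod 31)
19^15 ≡ 1 (mod 31) ✓
The smallest such exponent is 15, so the order of 19 is 15.

15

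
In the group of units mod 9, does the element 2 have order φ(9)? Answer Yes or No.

Yes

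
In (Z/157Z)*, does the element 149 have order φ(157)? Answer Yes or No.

φ(157) = 157 − 1 = 156 = 2^2 · 3 · 13.
Test 149^(156/q) mod 157 for each prime factor q of 156:
149^78 ≡ 156 (mod 157)  [q = 2: ≢ 1 ✓]
149^52 ≡ 1 (mod 157)  [q = 3: ≡ 1 ✗]
149^12 ≡ 75 (mod 157)  [q = 13: ≢ 1 ✓]
149^52 ≡ 1 shows ord(149) | 52, strictly less than φ(157); not a primitive root.

No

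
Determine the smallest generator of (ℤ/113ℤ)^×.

φ(113) = 113 − 1 = 112 = 2^4 · 7.
g is a primitive root iff g^(112/q) ≢ 1 (mod 113) for each prime q ∈ {2, 7}.
g = 2: 2^56 ≡ 1 — hits 1, so not a primitive root.
g = 3: 3^56 ≡ 112; 3^16 ≡ 49 — none is 1, so 3 is a primitive root.
Hence the least primitive root of 113 is 3.

3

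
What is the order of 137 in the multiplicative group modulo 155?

60

The order of 137 must divide φ(155) = φ(5·31) = (5−1)·(31−1) = 4·30 = 120 = 2^3 · 3 · 5.
Divisors of 120: 1, 2, 3, 4, 5, 6, 8, 10, 12, 15, 20, 24, 30, 40, 60, 120.
Test each divisor d:
137^1 ≡ 137 (mod 155)
137^2 ≡ 14 (mod 155)
137^3 ≡ 58 (mod 155)
137^4 ≡ 41 (mod 155)
137^5 ≡ 37 (mod 155)
137^6 ≡ 109 (mod 155)
137^8 ≡ 131 (mod 155)
137^10 ≡ 129 (mod 155)
137^12 ≡ 101 (mod 155)
137^15 ≡ 123 (mod 155)
137^20 ≡ 56 (mod 155)
137^24 ≡ 126 (mod 155)
137^30 ≡ 94 (mod 155)
137^40 ≡ 36 (mod 155)
137^60 ≡ 1 (mod 155) ✓
So ord_155(137) = 60.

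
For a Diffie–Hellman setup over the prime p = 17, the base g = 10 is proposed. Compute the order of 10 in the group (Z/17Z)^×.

The order of 10 must divide φ(17) = 17 − 1 = 16 = 2^4.
Divisors of 16: 1, 2, 4, 8, 16.
Compute 10^d (mod 17) for the divisors d until we hit 1:
10^1 ≡ 10 (mod 17)
10^2 ≡ 15 (mod 17)
10^4 ≡ 4 (mod 17)
10^8 ≡ 16 (mod 17)
10^16 ≡ 1 (mod 17) ✓
Hence ord(10) = 16.

16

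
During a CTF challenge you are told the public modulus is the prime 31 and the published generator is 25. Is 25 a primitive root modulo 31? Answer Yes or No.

φ(31) = 31 − 1 = 30 = 2 · 3 · 5.
25 is a primitive root mod 31 iff 25^(φ(31)/q) ≢ 1 for every prime q | φ(31), i.e. q ∈ {2, 3, 5}.
25^15 ≡ 1 (mod 31)  [q = 2: ≡ 1 ✗]
25^10 ≡ 25 (mod 31)  [q = 3: ≢ 1 ✓]
25^6 ≡ 1 (mod 31)  [q = 5: ≡ 1 ✗]
Since 25^15 ≡ 1, the order of 25 divides 15 < 30, so 25 is not a primitive root.

No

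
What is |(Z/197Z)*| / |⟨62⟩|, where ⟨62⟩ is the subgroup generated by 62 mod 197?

Since 62 ∈ (Z/197Z)^×, its order divides φ(197) = 197 − 1 = 196 = 2^2 · 7^2.
Divisors of 196: 1, 2, 4, 7, 14, 28, 49, 98, 196.
Check 62^d mod 197 for each divisor in increasing order:
62^1 ≡ 62 (mod 197)
62^2 ≡ 101 (mod 197)
62^4 ≡ 154 (mod 197)
62^7 ≡ 33 (mod 197)
62^14 ≡ 104 (mod 197)
62^28 ≡ 178 (mod 197)
62^49 ≡ 196 (mod 197)
62^98 ≡ 1 (mod 197) ✓
Thus |⟨62⟩| = ord(62) = 98.
[(Z/197Z)^× : ⟨62⟩] = 196/98 = 2.

2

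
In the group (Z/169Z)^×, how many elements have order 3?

φ(169) = φ(13^2) = 13·(13−1) = 156 = 2^2 · 3 · 13.
Since (Z/169Z)^× is cyclic of order 156, the number of elements of order d is φ(d) when d | 156 and 0 otherwise.
3 | 156, and φ(3) = 3 − 1 = 2.

2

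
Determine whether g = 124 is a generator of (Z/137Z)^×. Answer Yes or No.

φ(137) = 137 − 1 = 136 = 2^3 · 17.
It suffices to check that the order of 124 is not a proper divisor of 136: compute 124^(136/q) for q ∈ {2, 17}.
124^68 ≡ 136 (mod 137)  [q = 2: ≢ 1 ✓]
124^8 ≡ 115 (mod 137)  [q = 17: ≢ 1 ✓]
None equal 1, so ord_137(124) = 136: 124 is a primitive root.

Yes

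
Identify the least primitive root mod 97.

φ(97) = 97 − 1 = 96 = 2^5 · 3.
Test candidates g = 2, 3, … against the prime factors q ∈ {2, 3} of φ(97): g is a generator iff g^(96/q) ≢ 1 for every such q.
g = 2: 2^48 ≡ 1 — hits 1, so not a primitive root.
g = 3: 3^48 ≡ 1 — hits 1, so not a primitive root.
g = 4: 4^48 ≡ 1 — hits 1, so not a primitive root.
g = 5: 5^48 ≡ 96; 5^32 ≡ 35 — none is 1, so 5 is a primitive root.
The smallest primitive root modulo 97 is 5.

5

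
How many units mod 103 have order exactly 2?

1

φ(103) = 103 − 1 = 102 = 2 · 3 · 17.
Since (Z/103Z)^× is cyclic of order 102, the number of elements of order d is φ(d) when d | 102 and 0 otherwise.
2 | 102, and φ(2) = 2 − 1 = 1.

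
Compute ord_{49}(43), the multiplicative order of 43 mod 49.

ord(43) | φ(49) = φ(7^2) = 7·(7−1) = 42 = 2 · 3 · 7.
Divisors of 42: 1, 2, 3, 6, 7, 14, 21, 42.
Test each divisor d:
43^1 ≡ 43 (mod 49)
43^2 ≡ 36 (mod 49)
43^3 ≡ 29 (mod 49)
43^6 ≡ 8 (mod 49)
43^7 ≡ 1 (mod 49) ✓
So ord_49(43) = 7.

7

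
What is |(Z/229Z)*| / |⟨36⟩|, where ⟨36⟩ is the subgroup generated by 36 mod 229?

2

The order of 36 must divide φ(229) = 229 − 1 = 228 = 2^2 · 3 · 19.
Divisors of 228: 1, 2, 3, 4, 6, 12, 19, 38, 57, 76, 114, 228.
Compute 36^d (mod 229) for the divisors d until we hit 1:
36^1 ≡ 36 (mod 229)
36^2 ≡ 151 (mod 229)
36^3 ≡ 169 (mod 229)
36^4 ≡ 130 (mod 229)
36^6 ≡ 165 (mod 229)
36^12 ≡ 203 (mod 229)
36^19 ≡ 135 (mod 229)
36^38 ≡ 134 (mod 229)
36^57 ≡ 228 (mod 229)
36^76 ≡ 94 (mod 229)
36^114 ≡ 1 (mod 229) ✓
The order of 36 is 114, so the subgroup it generates has 114 elements.
Index = |(Z/229Z)^×| / |⟨36⟩| = 228 / 114 = 2.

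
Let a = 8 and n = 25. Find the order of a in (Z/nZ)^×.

20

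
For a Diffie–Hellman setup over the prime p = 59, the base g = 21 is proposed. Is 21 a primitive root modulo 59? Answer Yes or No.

No

φ(59) = 59 − 1 = 58 = 2 · 29.
It suffices to check that the order of 21 is not a proper divisor of 58: compute 21^(58/q) for q ∈ {2, 29}.
21^29 ≡ 1 (mod 59)  [q = 2: ≡ 1 ✗]
21^2 ≡ 28 (mod 59)  [q = 29: ≢ 1 ✓]
The check at q = 2 fails, so 21 generates a proper subgroup.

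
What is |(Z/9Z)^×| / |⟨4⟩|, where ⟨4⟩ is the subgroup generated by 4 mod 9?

2

ord(4) | φ(9) = φ(3^2) = 3·(3−1) = 6 = 2 · 3.
Divisors of 6: 1, 2, 3, 6.
Test each divisor d:
4^1 ≡ 4
4^2 ≡ 7
4^3 ≡ 1
The order of 4 is 3, so the subgroup it generates has 3 elements.
The index is φ(9) / ord(4) = 6 / 3 = 2.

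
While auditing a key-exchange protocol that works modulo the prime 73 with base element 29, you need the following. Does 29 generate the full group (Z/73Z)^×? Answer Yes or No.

Yes

φ(73) = 73 − 1 = 72 = 2^3 · 3^2.
An element g generates (Z/73Z)^× iff g^(72/q) ≢ 1 (mod 73) for each prime q ∈ {2, 3}.
29^36 ≡ 72 (mod 73)  [q = 2: ≢ 1 ✓]
29^24 ≡ 64 (mod 73)  [q = 3: ≢ 1 ✓]
None equal 1, so ord_73(29) = 72: 29 is a primitive root.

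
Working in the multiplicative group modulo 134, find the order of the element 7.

66

ord(7) | φ(134) = φ(2)·φ(67) = 1·66 = 66 = 2 · 3 · 11.
Divisors of 66: 1, 2, 3, 6, 11, 22, 33, 66.
Compute 7^d (mod 134) for the divisors d until we hit 1:
7^1 ≡ 7 (mod 134)
7^2 ≡ 49 (mod 134)
7^3 ≡ 75 (mod 134)
7^6 ≡ 131 (mod 134)
7^11 ≡ 97 (mod 134)
7^22 ≡ 29 (mod 134)
7^33 ≡ 133 (mod 134)
7^66 ≡ 1 (mod 134) ✓
Hence ord(7) = 66.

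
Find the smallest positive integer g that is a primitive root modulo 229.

φ(229) = 229 − 1 = 228 = 2^2 · 3 · 19.
g is a primitive root iff g^(228/q) ≢ 1 (mod 229) for each prime q ∈ {2, 3, 19}.
g = 2: 2^114 ≡ 228; 2^76 ≡ 1 — hits 1, so not a primitive root.
g = 3: 3^114 ≡ 1 — hits 1, so not a primitive root.
g = 4: 4^114 ≡ 1 — hits 1, so not a primitive root.
g = 5: 5^114 ≡ 1 — hits 1, so not a primitive root.
g = 6: 6^114 ≡ 228; 6^76 ≡ 134; 6^12 ≡ 165 — none is 1, so 6 is a primitive root.
Hence the least primitive root of 229 is 6.

6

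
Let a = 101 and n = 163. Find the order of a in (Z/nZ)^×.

162

ord(101) | φ(163) = 163 − 1 = 162 = 2 · 3^4.
Divisors of 162: 1, 2, 3, 6, 9, 18, 27, 54, 81, 162.
Compute 101^d (mod 163) for the divisors d until we hit 1:
101^1 ≡ 101 (mod 163)
101^2 ≡ 95 (mod 163)
101^3 ≡ 141 (mod 163)
101^6 ≡ 158 (mod 163)
101^9 ≡ 110 (mod 163)
101^18 ≡ 38 (mod 163)
101^27 ≡ 105 (mod 163)
101^54 ≡ 104 (mod 163)
101^81 ≡ 162 (mod 163)
101^162 ≡ 1 (mod 163) ✓
The smallest such exponent is 162, so the order of 101 is 162.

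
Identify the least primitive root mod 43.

3

φ(43) = 43 − 1 = 42 = 2 · 3 · 7.
g is a primitive root iff g^(42/q) ≢ 1 (mod 43) for each prime q ∈ {2, 3, 7}.
g = 2: 2^21 ≡ 42; 2^14 ≡ 1 — hits 1, so not a primitive root.
g = 3: 3^21 ≡ 42; 3^14 ≡ 36; 3^6 ≡ 41 — none is 1, so 3 is a primitive root.
The smallest primitive root modulo 43 is 3.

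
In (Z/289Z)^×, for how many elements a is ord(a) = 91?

0

φ(289) = φ(17^2) = 17·(17−1) = 272 = 2^4 · 17.
Since (Z/289Z)^× is cyclic of order 272, the number of elements of order d is φ(d) when d | 272 and 0 otherwise.
Here 272 is not a multiple of 91, so there are no elements of order 91.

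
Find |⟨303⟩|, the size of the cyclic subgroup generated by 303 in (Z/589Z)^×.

30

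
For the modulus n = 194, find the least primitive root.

5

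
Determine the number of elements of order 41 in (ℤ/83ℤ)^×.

φ(83) = 83 − 1 = 82 = 2 · 41.
In a cyclic group of order 82, there are φ(d) elements of order d for each divisor d of 82, and zero for non-divisors.
41 | 82, and φ(41) = 41 − 1 = 40.

40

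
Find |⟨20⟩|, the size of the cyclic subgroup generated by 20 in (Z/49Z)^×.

14

By Lagrange's theorem, ord_49(20) divides φ(49) = φ(7^2) = 7·(7−1) = 42 = 2 · 3 · 7.
Divisors of 42: 1, 2, 3, 6, 7, 14, 21, 42.
Test each divisor d:
20^1 ≡ 20
20^2 ≡ 8
20^3 ≡ 13
20^6 ≡ 22
20^7 ≡ 48
20^14 ≡ 1
Therefore the multiplicative order of 20 modulo 49 is 14.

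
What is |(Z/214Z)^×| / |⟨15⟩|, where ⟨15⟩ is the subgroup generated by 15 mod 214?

1

The order of 15 must divide φ(214) = φ(2)·φ(107) = 1·106 = 106 = 2 · 53.
Divisors of 106: 1, 2, 53, 106.
Test each divisor d:
15^1 ≡ 15 (mod 214)
15^2 ≡ 11 (mod 214)
15^53 ≡ 213 (mod 214)
15^106 ≡ 1 (mod 214) ✓
The order of 15 is 106, so the subgroup it generates has 106 elements.
The index is φ(214) / ord(15) = 106 / 106 = 1.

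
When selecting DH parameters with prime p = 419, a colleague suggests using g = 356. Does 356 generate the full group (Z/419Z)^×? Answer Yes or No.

Yes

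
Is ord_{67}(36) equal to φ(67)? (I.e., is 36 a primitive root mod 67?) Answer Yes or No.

No

φ(67) = 67 − 1 = 66 = 2 · 3 · 11.
Test 36^(66/q) mod 67 for each prime factor q of 66:
36^33 ≡ 1 (mod 67)  [q = 2: ≡ 1 ✗]
36^22 ≡ 29 (mod 67)  [q = 3: ≢ 1 ✓]
36^6 ≡ 40 (mod 67)  [q = 11: ≢ 1 ✓]
The check at q = 2 fails, so 36 generates a proper subgroup.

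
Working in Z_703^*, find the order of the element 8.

12

The order of 8 must divide φ(703) = φ(19·37) = (19−1)·(37−1) = 18·36 = 648 = 2^3 · 3^4.
Divisors of 648: 1, 2, 3, 4, 6, 8, 9, 12, 18, 24, 27, 36, 54, 72, 81, 108, 162, 216, 324, 648.
Check 8^d mod 703 for each divisor in increasing order:
8^1 ≡ 8 (mod 703)
8^2 ≡ 64 (mod 703)
8^3 ≡ 512 (mod 703)
8^4 ≡ 581 (mod 703)
8^6 ≡ 628 (mod 703)
8^8 ≡ 121 (mod 703)
8^9 ≡ 265 (mod 703)
8^12 ≡ 1 (mod 703) ✓
Hence ord(8) = 12.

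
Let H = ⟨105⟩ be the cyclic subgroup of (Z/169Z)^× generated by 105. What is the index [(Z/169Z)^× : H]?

12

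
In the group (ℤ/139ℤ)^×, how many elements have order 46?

22

φ(139) = 139 − 1 = 138 = 2 · 3 · 23.
Since (Z/139Z)^× is cyclic of order 138, the number of elements of order d is φ(d) when d | 138 and 0 otherwise.
46 = 2 · 23 divides 138, and φ(46) = 22.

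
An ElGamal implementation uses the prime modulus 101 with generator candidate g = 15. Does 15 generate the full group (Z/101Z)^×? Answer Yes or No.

Yes

φ(101) = 101 − 1 = 100 = 2^2 · 5^2.
15 is a primitive root mod 101 iff 15^(φ(101)/q) ≢ 1 for every prime q | φ(101), i.e. q ∈ {2, 5}.
15^50 ≡ 100 (mod 101)  [q = 2: ≢ 1 ✓]
15^20 ≡ 87 (mod 101)  [q = 5: ≢ 1 ✓]
All checks pass, so 15 has order 100 and is a primitive root modulo 101.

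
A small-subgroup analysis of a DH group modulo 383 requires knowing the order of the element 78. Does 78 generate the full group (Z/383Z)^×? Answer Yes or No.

φ(383) = 383 − 1 = 382 = 2 · 191.
It suffices to check that the order of 78 is not a proper divisor of 382: compute 78^(382/q) for q ∈ {2, 191}.
78^191 ≡ 382 (mod 383)  [q = 2: ≢ 1 ✓]
78^2 ≡ 339 (mod 383)  [q = 191: ≢ 1 ✓]
None equal 1, so ord_383(78) = 382: 78 is a primitive root.

Yes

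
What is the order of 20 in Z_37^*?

36

The order of 20 must divide φ(37) = 37 − 1 = 36 = 2^2 · 3^2.
Divisors of 36: 1, 2, 3, 4, 6, 9, 12, 18, 36.
Test each divisor d:
20^1 ≡ 20
20^2 ≡ 30
20^3 ≡ 8
20^4 ≡ 12
20^6 ≡ 27
20^9 ≡ 31
20^12 ≡ 26
20^18 ≡ 36
20^36 ≡ 1
So ord_37(20) = 36.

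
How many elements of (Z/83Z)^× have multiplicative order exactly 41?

40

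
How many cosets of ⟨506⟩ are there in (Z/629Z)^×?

The order of 506 must divide φ(629) = φ(17·37) = (17−1)·(37−1) = 16·36 = 576 = 2^6 · 3^2.
Divisors of 576: 1, 2, 3, 4, 6, 8, 9, 12, 16, 18, 24, 32, 36, 48, 64, 72, 96, 144, 192, 288, 576.
Compute 506^d (mod 629) for the divisors d until we hit 1:
506^1 ≡ 506
506^2 ≡ 33
506^3 ≡ 344
506^4 ≡ 460
506^6 ≡ 84
506^8 ≡ 256
506^9 ≡ 591
506^12 ≡ 137
506^16 ≡ 120
506^18 ≡ 186
506^24 ≡ 528
506^32 ≡ 562
506^36 ≡ 1
The order of 506 is 36, so the subgroup it generates has 36 elements.
The index is φ(629) / ord(506) = 576 / 36 = 16.

16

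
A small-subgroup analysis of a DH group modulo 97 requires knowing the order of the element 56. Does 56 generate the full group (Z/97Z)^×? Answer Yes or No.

Yes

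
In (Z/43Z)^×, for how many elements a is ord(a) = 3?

φ(43) = 43 − 1 = 42 = 2 · 3 · 7.
(Z/43Z)^× is cyclic (|G| = 42); a cyclic group of order m has exactly φ(d) elements of each order d | m, and none otherwise.
3 | 42, and φ(3) = 3 − 1 = 2.

2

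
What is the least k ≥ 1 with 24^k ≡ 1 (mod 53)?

13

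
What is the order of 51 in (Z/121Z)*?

110

By Lagrange's theorem, ord_121(51) divides φ(121) = φ(11^2) = 11·(11−1) = 110 = 2 · 5 · 11.
Divisors of 110: 1, 2, 5, 10, 11, 22, 55, 110.
Compute 51^d (mod 121) for the divisors d until we hit 1:
51^1 ≡ 51 (mod 121)
51^2 ≡ 60 (mod 121)
51^5 ≡ 43 (mod 121)
51^10 ≡ 34 (mod 121)
51^11 ≡ 40 (mod 121)
51^22 ≡ 27 (mod 121)
51^55 ≡ 120 (mod 121)
51^110 ≡ 1 (mod 121) ✓
The smallest such exponent is 110, so the order of 51 is 110.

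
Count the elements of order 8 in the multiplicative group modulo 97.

4

φ(97) = 97 − 1 = 96 = 2^5 · 3.
Since (Z/97Z)^× is cyclic of order 96, the number of elements of order d is φ(d) when d | 96 and 0 otherwise.
8 = 2^3 divides 96, and φ(8) = 4.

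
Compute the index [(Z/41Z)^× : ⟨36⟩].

By Lagrange's theorem, ord_41(36) divides φ(41) = 41 − 1 = 40 = 2^3 · 5.
Divisors of 40: 1, 2, 4, 5, 8, 10, 20, 40.
Evaluate successive powers at the divisors of 40:
36^1 ≡ 36 (mod 41)
36^2 ≡ 25 (mod 41)
36^4 ≡ 10 (mod 41)
36^5 ≡ 32 (mod 41)
36^8 ≡ 18 (mod 41)
36^10 ≡ 40 (mod 41)
36^20 ≡ 1 (mod 41) ✓
The order of 36 is 20, so the subgroup it generates has 20 elements.
Index = |(Z/41Z)^×| / |⟨36⟩| = 40 / 20 = 2.

2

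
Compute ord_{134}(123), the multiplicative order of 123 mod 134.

33

By Lagrange's theorem, ord_134(123) divides φ(134) = φ(2)·φ(67) = 1·66 = 66 = 2 · 3 · 11.
Divisors of 66: 1, 2, 3, 6, 11, 22, 33, 66.
Test each divisor d:
123^1 ≡ 123
123^2 ≡ 121
123^3 ≡ 9
123^6 ≡ 81
123^11 ≡ 37
123^22 ≡ 29
123^33 ≡ 1
Therefore the multiplicative order of 123 modulo 134 is 33.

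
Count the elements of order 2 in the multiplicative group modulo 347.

1

φ(347) = 347 − 1 = 346 = 2 · 173.
Since (Z/347Z)^× is cyclic of order 346, the number of elements of order d is φ(d) when d | 346 and 0 otherwise.
2 | 346, and φ(2) = 2 − 1 = 1.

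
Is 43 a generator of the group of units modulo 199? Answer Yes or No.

No

φ(199) = 199 − 1 = 198 = 2 · 3^2 · 11.
An element g generates (Z/199Z)^× iff g^(198/q) ≢ 1 (mod 199) for each prime q ∈ {2, 3, 11}.
43^99 ≡ 1 (mod 199)  [q = 2: ≡ 1 ✗]
43^66 ≡ 106 (mod 199)  [q = 3: ≢ 1 ✓]
43^18 ≡ 1 (mod 199)  [q = 11: ≡ 1 ✗]
The check at q = 2 fails, so 43 generates a proper subgroup.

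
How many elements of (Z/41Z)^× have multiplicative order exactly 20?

8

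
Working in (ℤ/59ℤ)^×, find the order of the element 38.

58

Since 38 ∈ (Z/59Z)^×, its order divides φ(59) = 59 − 1 = 58 = 2 · 29.
Divisors of 58: 1, 2, 29, 58.
Test each divisor d:
38^1 ≡ 38 (mod 59)
38^2 ≡ 28 (mod 59)
38^29 ≡ 58 (mod 59)
38^58 ≡ 1 (mod 59) ✓
So ord_59(38) = 58.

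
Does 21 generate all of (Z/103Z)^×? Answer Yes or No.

Yes

φ(103) = 103 − 1 = 102 = 2 · 3 · 17.
It suffices to check that the order of 21 is not a proper divisor of 102: compute 21^(102/q) for q ∈ {2, 3, 17}.
21^51 ≡ 102 (mod 103)  [q = 2: ≢ 1 ✓]
21^34 ≡ 56 (mod 103)  [q = 3: ≢ 1 ✓]
21^6 ≡ 81 (mod 103)  [q = 17: ≢ 1 ✓]
Every test exponent gives a nontrivial residue, hence 21 generates the full group.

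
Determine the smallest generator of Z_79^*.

φ(79) = 79 − 1 = 78 = 2 · 3 · 13.
Test candidates g = 2, 3, … against the prime factors q ∈ {2, 3, 13} of φ(79): g is a generator iff g^(78/q) ≢ 1 for every such q.
g = 2: 2^39 ≡ 1 — hits 1, so not a primitive root.
g = 3: 3^39 ≡ 78; 3^26 ≡ 23; 3^6 ≡ 18 — none is 1, so 3 is a primitive root.
So 3 is the smallest generator of (Z/79Z)^×.

3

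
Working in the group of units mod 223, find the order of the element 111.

74

By Lagrange's theorem, ord_223(111) divides φ(223) = 223 − 1 = 222 = 2 · 3 · 37.
Divisors of 222: 1, 2, 3, 6, 37, 74, 111, 222.
Test each divisor d:
111^1 ≡ 111 (mod 223)
111^2 ≡ 56 (mod 223)
111^3 ≡ 195 (mod 223)
111^6 ≡ 115 (mod 223)
111^37 ≡ 222 (mod 223)
111^74 ≡ 1 (mod 223) ✓
The smallest such exponent is 74, so the order of 111 is 74.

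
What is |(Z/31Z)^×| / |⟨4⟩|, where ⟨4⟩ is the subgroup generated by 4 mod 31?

6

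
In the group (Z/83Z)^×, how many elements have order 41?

40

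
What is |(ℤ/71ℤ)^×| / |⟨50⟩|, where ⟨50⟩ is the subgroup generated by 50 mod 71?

The order of 50 must divide φ(71) = 71 − 1 = 70 = 2 · 5 · 7.
Divisors of 70: 1, 2, 5, 7, 10, 14, 35, 70.
Test each divisor d:
50^1 ≡ 50 (mod 71)
50^2 ≡ 15 (mod 71)
50^5 ≡ 32 (mod 71)
50^7 ≡ 54 (mod 71)
50^10 ≡ 30 (mod 71)
50^14 ≡ 5 (mod 71)
50^35 ≡ 1 (mod 71) ✓
Thus |⟨50⟩| = ord(50) = 35.
[(Z/71Z)^× : ⟨50⟩] = 70/35 = 2.

2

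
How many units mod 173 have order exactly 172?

84

φ(173) = 173 − 1 = 172 = 2^2 · 43.
(Z/173Z)^× is cyclic (|G| = 172); a cyclic group of order m has exactly φ(d) elements of each order d | m, and none otherwise.
172 = 2^2 · 43 divides 172, and φ(172) = 84.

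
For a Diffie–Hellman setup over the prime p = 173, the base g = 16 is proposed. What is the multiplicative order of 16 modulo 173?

The order of 16 must divide φ(173) = 173 − 1 = 172 = 2^2 · 43.
Divisors of 172: 1, 2, 4, 43, 86, 172.
Test each divisor d:
16^1 ≡ 16 (mod 173)
16^2 ≡ 83 (mod 173)
16^4 ≡ 142 (mod 173)
16^43 ≡ 1 (mod 173) ✓
The smallest such exponent is 43, so the order of 16 is 43.

43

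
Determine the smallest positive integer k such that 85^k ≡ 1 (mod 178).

By Lagrange's theorem, ord_178(85) divides φ(178) = φ(2)·φ(89) = 1·88 = 88 = 2^3 · 11.
Divisors of 88: 1, 2, 4, 8, 11, 22, 44, 88.
Compute 85^d (mod 178) for the divisors d until we hit 1:
85^1 ≡ 85 (mod 178)
85^2 ≡ 105 (mod 178)
85^4 ≡ 167 (mod 178)
85^8 ≡ 121 (mod 178)
85^11 ≡ 177 (mod 178)
85^22 ≡ 1 (mod 178) ✓
Hence ord(85) = 22.

22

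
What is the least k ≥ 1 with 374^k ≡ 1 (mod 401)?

400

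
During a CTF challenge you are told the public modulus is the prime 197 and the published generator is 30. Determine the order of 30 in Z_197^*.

The order of 30 must divide φ(197) = 197 − 1 = 196 = 2^2 · 7^2.
Divisors of 196: 1, 2, 4, 7, 14, 28, 49, 98, 196.
Evaluate successive powers at the divisors of 196:
30^1 ≡ 30 (mod 197)
30^2 ≡ 112 (mod 197)
30^4 ≡ 133 (mod 197)
30^7 ≡ 84 (mod 197)
30^14 ≡ 161 (mod 197)
30^28 ≡ 114 (mod 197)
30^49 ≡ 14 (mod 197)
30^98 ≡ 196 (mod 197)
30^196 ≡ 1 (mod 197) ✓
The smallest such exponent is 196, so the order of 30 is 196.

196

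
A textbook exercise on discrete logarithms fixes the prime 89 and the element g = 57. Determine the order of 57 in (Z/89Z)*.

22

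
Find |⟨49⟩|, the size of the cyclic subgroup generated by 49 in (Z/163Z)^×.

81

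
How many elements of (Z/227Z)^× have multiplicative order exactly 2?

1

φ(227) = 227 − 1 = 226 = 2 · 113.
(Z/227Z)^× is cyclic (|G| = 226); a cyclic group of order m has exactly φ(d) elements of each order d | m, and none otherwise.
2 | 226, and φ(2) = 2 − 1 = 1.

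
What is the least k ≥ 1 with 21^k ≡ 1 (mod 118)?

29

Since 21 ∈ (Z/118Z)^×, its order divides φ(118) = φ(2)·φ(59) = 1·58 = 58 = 2 · 29.
Divisors of 58: 1, 2, 29, 58.
Test each divisor d:
21^1 ≡ 21 (mod 118)
21^2 ≡ 87 (mod 118)
21^29 ≡ 1 (mod 118) ✓
Therefore the multiplicative order of 21 modulo 118 is 29.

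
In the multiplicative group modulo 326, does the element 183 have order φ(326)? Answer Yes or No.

φ(326) = φ(2)·φ(163) = 1·162 = 162 = 2 · 3^4.
An element g generates (Z/326Z)^× iff g^(162/q) ≢ 1 (mod 326) for each prime q ∈ {2, 3}.
183^81 ≡ 325 (mod 326)  [q = 2: ≢ 1 ✓]
183^54 ≡ 221 (mod 326)  [q = 3: ≢ 1 ✓]
None equal 1, so ord_326(183) = 162: 183 is a primitive root.

Yes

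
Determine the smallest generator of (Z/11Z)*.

2

φ(11) = 11 − 1 = 10 = 2 · 5.
Test candidates g = 2, 3, … against the prime factors q ∈ {2, 5} of φ(11): g is a generator iff g^(10/q) ≢ 1 for every such q.
g = 2: 2^5 ≡ 10; 2^2 ≡ 4 — none is 1, so 2 is a primitive root.
Hence the least primitive root of 11 is 2.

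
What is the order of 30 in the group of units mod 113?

7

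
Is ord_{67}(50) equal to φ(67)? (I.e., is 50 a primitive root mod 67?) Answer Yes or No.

Yes

φ(67) = 67 − 1 = 66 = 2 · 3 · 11.
It suffices to check that the order of 50 is not a proper divisor of 66: compute 50^(66/q) for q ∈ {2, 3, 11}.
50^33 ≡ 66 (mod 67)  [q = 2: ≢ 1 ✓]
50^22 ≡ 37 (mod 67)  [q = 3: ≢ 1 ✓]
50^6 ≡ 15 (mod 67)  [q = 11: ≢ 1 ✓]
All checks pass, so 50 has order 66 and is a primitive root modulo 67.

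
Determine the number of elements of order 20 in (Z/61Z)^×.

φ(61) = 61 − 1 = 60 = 2^2 · 3 · 5.
(Z/61Z)^× is cyclic (|G| = 60); a cyclic group of order m has exactly φ(d) elements of each order d | m, and none otherwise.
20 = 2^2 · 5 divides 60, and φ(20) = 8.

8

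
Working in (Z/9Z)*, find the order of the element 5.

The order of 5 must divide φ(9) = φ(3^2) = 3·(3−1) = 6 = 2 · 3.
Divisors of 6: 1, 2, 3, 6.
Compute 5^d (mod 9) for the divisors d until we hit 1:
5^1 ≡ 5 (mod 9)
5^2 ≡ 7 (mod 9)
5^3 ≡ 8 (mod 9)
5^6 ≡ 1 (mod 9) ✓
The smallest such exponent is 6, so the order of 5 is 6.

6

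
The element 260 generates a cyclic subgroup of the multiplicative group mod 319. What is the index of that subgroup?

ord(260) | φ(319) = φ(11·29) = (11−1)·(29−1) = 10·28 = 280 = 2^3 · 5 · 7.
Divisors of 280: 1, 2, 4, 5, 7, 8, 10, 14, 20, 28, 35, 40, 56, 70, 140, 280.
Evaluate successive powers at the divisors of 280:
260^1 ≡ 260 (mod 319)
260^2 ≡ 291 (mod 319)
260^4 ≡ 146 (mod 319)
260^5 ≡ 318 (mod 319)
260^7 ≡ 28 (mod 319)
260^8 ≡ 262 (mod 319)
260^10 ≡ 1 (mod 319) ✓
The order of 260 is 10, so the subgroup it generates has 10 elements.
Index = |(Z/319Z)^×| / |⟨260⟩| = 280 / 10 = 28.

28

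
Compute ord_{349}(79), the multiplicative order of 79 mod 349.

116

By Lagrange's theorem, ord_349(79) divides φ(349) = 349 − 1 = 348 = 2^2 · 3 · 29.
Divisors of 348: 1, 2, 3, 4, 6, 12, 29, 58, 87, 116, 174, 348.
Compute 79^d (mod 349) for the divisors d until we hit 1:
79^1 ≡ 79 (mod 349)
79^2 ≡ 308 (mod 349)
79^3 ≡ 251 (mod 349)
79^4 ≡ 285 (mod 349)
79^6 ≡ 181 (mod 349)
79^12 ≡ 304 (mod 349)
79^29 ≡ 213 (mod 349)
79^58 ≡ 348 (mod 349)
79^87 ≡ 136 (mod 349)
79^116 ≡ 1 (mod 349) ✓
The smallest such exponent is 116, so the order of 79 is 116.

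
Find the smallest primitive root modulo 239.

φ(239) = 239 − 1 = 238 = 2 · 7 · 17.
Test candidates g = 2, 3, … against the prime factors q ∈ {2, 7, 17} of φ(239): g is a generator iff g^(238/q) ≢ 1 for every such q.
g = 2: 2^119 ≡ 1 — hits 1, so not a primitive root.
g = 3: 3^119 ≡ 1 — hits 1, so not a primitive root.
g = 4: 4^119 ≡ 1 — hits 1, so not a primitive root.
g = 5: 5^119 ≡ 1 — hits 1, so not a primitive root.
g = 6: 6^119 ≡ 1 — hits 1, so not a primitive root.
g = 7: 7^119 ≡ 238; 7^34 ≡ 24; 7^14 ≡ 211 — none is 1, so 7 is a primitive root.
So 7 is the smallest generator of (Z/239Z)^×.

7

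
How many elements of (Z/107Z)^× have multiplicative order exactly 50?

φ(107) = 107 − 1 = 106 = 2 · 53.
Since (Z/107Z)^× is cyclic of order 106, the number of elements of order d is φ(d) when d | 106 and 0 otherwise.
50 does not divide 106, so no element of (Z/107Z)^× has order 50.

0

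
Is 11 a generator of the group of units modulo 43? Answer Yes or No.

No

φ(43) = 43 − 1 = 42 = 2 · 3 · 7.
An element g generates (Z/43Z)^× iff g^(42/q) ≢ 1 (mod 43) for each prime q ∈ {2, 3, 7}.
11^21 ≡ 1 (mod 43)  [q = 2: ≡ 1 ✗]
11^14 ≡ 1 (mod 43)  [q = 3: ≡ 1 ✗]
11^6 ≡ 4 (mod 43)  [q = 7: ≢ 1 ✓]
Since 11^21 ≡ 1, the order of 11 divides 21 < 42, so 11 is not a primitive root.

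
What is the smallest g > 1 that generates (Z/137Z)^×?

φ(137) = 137 − 1 = 136 = 2^3 · 17.
Test candidates g = 2, 3, … against the prime factors q ∈ {2, 17} of φ(137): g is a generator iff g^(136/q) ≢ 1 for every such q.
g = 2: 2^68 ≡ 1 — hits 1, so not a primitive root.
g = 3: 3^68 ≡ 136; 3^8 ≡ 122 — none is 1, so 3 is a primitive root.
So 3 is the smallest generator of (Z/137Z)^×.

3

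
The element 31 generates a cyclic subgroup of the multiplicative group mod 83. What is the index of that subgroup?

By Lagrange's theorem, ord_83(31) divides φ(83) = 83 − 1 = 82 = 2 · 41.
Divisors of 82: 1, 2, 41, 82.
Evaluate successive powers at the divisors of 82:
31^1 ≡ 31 (mod 83)
31^2 ≡ 48 (mod 83)
31^41 ≡ 1 (mod 83) ✓
Thus |⟨31⟩| = ord(31) = 41.
[(Z/83Z)^× : ⟨31⟩] = 82/41 = 2.

2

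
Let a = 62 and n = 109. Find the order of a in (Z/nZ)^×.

Since 62 ∈ (Z/109Z)^×, its order divides φ(109) = 109 − 1 = 108 = 2^2 · 3^3.
Divisors of 108: 1, 2, 3, 4, 6, 9, 12, 18, 27, 36, 54, 108.
Check 62^d mod 109 for each divisor in increasing order:
62^1 ≡ 62
62^2 ≡ 29
62^3 ≡ 54
62^4 ≡ 78
62^6 ≡ 82
62^9 ≡ 68
62^12 ≡ 75
62^18 ≡ 46
62^27 ≡ 76
62^36 ≡ 45
62^54 ≡ 108
62^108 ≡ 1
The smallest such exponent is 108, so the order of 62 is 108.

108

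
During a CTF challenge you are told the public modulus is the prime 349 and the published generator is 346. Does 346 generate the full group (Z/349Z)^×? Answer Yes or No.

No

φ(349) = 349 − 1 = 348 = 2^2 · 3 · 29.
An element g generates (Z/349Z)^× iff g^(348/q) ≢ 1 (mod 349) for each prime q ∈ {2, 3, 29}.
346^174 ≡ 1 (mod 349)  [q = 2: ≡ 1 ✗]
346^116 ≡ 122 (mod 349)  [q = 3: ≢ 1 ✓]
346^12 ≡ 263 (mod 349)  [q = 29: ≢ 1 ✓]
346^174 ≡ 1 shows ord(346) | 174, strictly less than φ(349); not a primitive root.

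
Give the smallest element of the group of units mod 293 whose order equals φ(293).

φ(293) = 293 − 1 = 292 = 2^2 · 73.
Test candidates g = 2, 3, … against the prime factors q ∈ {2, 73} of φ(293): g is a generator iff g^(292/q) ≢ 1 for every such q.
g = 2: 2^146 ≡ 292; 2^4 ≡ 16 — none is 1, so 2 is a primitive root.
Hence the least primitive root of 293 is 2.

2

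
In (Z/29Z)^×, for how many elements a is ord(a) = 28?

φ(29) = 29 − 1 = 28 = 2^2 · 7.
(Z/29Z)^× is cyclic (|G| = 28); a cyclic group of order m has exactly φ(d) elements of each order d | m, and none otherwise.
28 = 2^2 · 7 divides 28, and φ(28) = 12.

12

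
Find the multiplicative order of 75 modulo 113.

By Lagrange's theorem, ord_113(75) divides φ(113) = 113 − 1 = 112 = 2^4 · 7.
Divisors of 112: 1, 2, 4, 7, 8, 14, 16, 28, 56, 112.
Check 75^d mod 113 for each divisor in increasing order:
75^1 ≡ 75 (mod 113)
75^2 ≡ 88 (mod 113)
75^4 ≡ 60 (mod 113)
75^7 ≡ 48 (mod 113)
75^8 ≡ 97 (mod 113)
75^14 ≡ 44 (mod 113)
75^16 ≡ 30 (mod 113)
75^28 ≡ 15 (mod 113)
75^56 ≡ 112 (mod 113)
75^112 ≡ 1 (mod 113) ✓
So ord_113(75) = 112.

112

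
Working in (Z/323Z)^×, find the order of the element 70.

72

ord(70) | φ(323) = φ(17·19) = (17−1)·(19−1) = 16·18 = 288 = 2^5 · 3^2.
Divisors of 288: 1, 2, 3, 4, 6, 8, 9, 12, 16, 18, 24, 32, 36, 48, 72, 96, 144, 288.
Evaluate successive powers at the divisors of 288:
70^1 ≡ 70 (mod 323)
70^2 ≡ 55 (mod 323)
70^3 ≡ 297 (mod 323)
70^4 ≡ 118 (mod 323)
70^6 ≡ 30 (mod 323)
70^8 ≡ 35 (mod 323)
70^9 ≡ 189 (mod 323)
70^12 ≡ 254 (mod 323)
70^16 ≡ 256 (mod 323)
70^18 ≡ 191 (mod 323)
70^24 ≡ 239 (mod 323)
70^32 ≡ 290 (mod 323)
70^36 ≡ 305 (mod 323)
70^48 ≡ 273 (mod 323)
70^72 ≡ 1 (mod 323) ✓
So ord_323(70) = 72.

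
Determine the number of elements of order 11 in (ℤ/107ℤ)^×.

0

φ(107) = 107 − 1 = 106 = 2 · 53.
(Z/107Z)^× is cyclic (|G| = 106); a cyclic group of order m has exactly φ(d) elements of each order d | m, and none otherwise.
11 does not divide 106, so no element of (Z/107Z)^× has order 11.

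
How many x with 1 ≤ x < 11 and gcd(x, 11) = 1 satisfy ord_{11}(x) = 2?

φ(11) = 11 − 1 = 10 = 2 · 5.
Since (Z/11Z)^× is cyclic of order 10, the number of elements of order d is φ(d) when d | 10 and 0 otherwise.
2 | 10, and φ(2) = 2 − 1 = 1.

1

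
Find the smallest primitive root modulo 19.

φ(19) = 19 − 1 = 18 = 2 · 3^2.
Test candidates g = 2, 3, … against the prime factors q ∈ {2, 3} of φ(19): g is a generator iff g^(18/q) ≢ 1 for every such q.
g = 2: 2^9 ≡ 18; 2^6 ≡ 7 — none is 1, so 2 is a primitive root.
Hence the least primitive root of 19 is 2.

2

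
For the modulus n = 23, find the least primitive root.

φ(23) = 23 − 1 = 22 = 2 · 11.
Test candidates g = 2, 3, … against the prime factors q ∈ {2, 11} of φ(23): g is a generator iff g^(22/q) ≢ 1 for every such q.
g = 2: 2^11 ≡ 1 — hits 1, so not a primitive root.
g = 3: 3^11 ≡ 1 — hits 1, so not a primitive root.
g = 4: 4^11 ≡ 1 — hits 1, so not a primitive root.
g = 5: 5^11 ≡ 22; 5^2 ≡ 2 — none is 1, so 5 is a primitive root.
The smallest primitive root modulo 23 is 5.

5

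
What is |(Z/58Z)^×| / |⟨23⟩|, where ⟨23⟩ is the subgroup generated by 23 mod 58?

4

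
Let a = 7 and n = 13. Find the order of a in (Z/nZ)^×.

12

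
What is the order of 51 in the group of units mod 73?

By Lagrange's theorem, ord_73(51) divides φ(73) = 73 − 1 = 72 = 2^3 · 3^2.
Divisors of 72: 1, 2, 3, 4, 6, 8, 9, 12, 18, 24, 36, 72.
Test each divisor d:
51^1 ≡ 51 (mod 73)
51^2 ≡ 46 (mod 73)
51^3 ≡ 10 (mod 73)
51^4 ≡ 72 (mod 73)
51^6 ≡ 27 (mod 73)
51^8 ≡ 1 (mod 73) ✓
The smallest such exponent is 8, so the order of 51 is 8.

8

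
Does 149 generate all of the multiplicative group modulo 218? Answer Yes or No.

Yes

φ(218) = φ(2)·φ(109) = 1·108 = 108 = 2^2 · 3^3.
It suffices to check that the order of 149 is not a proper divisor of 108: compute 149^(108/q) for q ∈ {2, 3}.
149^54 ≡ 217 (mod 218)  [q = 2: ≢ 1 ✓]
149^36 ≡ 63 (mod 218)  [q = 3: ≢ 1 ✓]
Every test exponent gives a nontrivial residue, hence 149 generates the full group.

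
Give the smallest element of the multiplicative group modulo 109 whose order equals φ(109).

φ(109) = 109 − 1 = 108 = 2^2 · 3^3.
g is a primitive root iff g^(108/q) ≢ 1 (mod 109) for each prime q ∈ {2, 3}.
g = 2: 2^54 ≡ 108; 2^36 ≡ 1 — hits 1, so not a primitive root.
g = 3: 3^54 ≡ 1 — hits 1, so not a primitive root.
g = 4: 4^54 ≡ 1 — hits 1, so not a primitive root.
g = 5: 5^54 ≡ 1 — hits 1, so not a primitive root.
g = 6: 6^54 ≡ 108; 6^36 ≡ 63 — none is 1, so 6 is a primitive root.
So 6 is the smallest generator of (Z/109Z)^×.

6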